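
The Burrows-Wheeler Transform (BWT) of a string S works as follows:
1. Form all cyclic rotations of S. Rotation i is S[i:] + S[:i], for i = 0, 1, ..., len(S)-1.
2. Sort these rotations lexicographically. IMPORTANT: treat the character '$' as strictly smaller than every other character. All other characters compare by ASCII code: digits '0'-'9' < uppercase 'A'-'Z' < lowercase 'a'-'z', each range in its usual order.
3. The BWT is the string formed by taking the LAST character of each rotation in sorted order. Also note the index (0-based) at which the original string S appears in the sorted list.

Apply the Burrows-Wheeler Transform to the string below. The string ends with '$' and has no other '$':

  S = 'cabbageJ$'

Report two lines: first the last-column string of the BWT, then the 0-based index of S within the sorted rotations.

Answer: Jecbba$ga
6

Derivation:
All 9 rotations (rotation i = S[i:]+S[:i]):
  rot[0] = cabbageJ$
  rot[1] = abbageJ$c
  rot[2] = bbageJ$ca
  rot[3] = bageJ$cab
  rot[4] = ageJ$cabb
  rot[5] = geJ$cabba
  rot[6] = eJ$cabbag
  rot[7] = J$cabbage
  rot[8] = $cabbageJ
Sorted (with $ < everything):
  sorted[0] = $cabbageJ  (last char: 'J')
  sorted[1] = J$cabbage  (last char: 'e')
  sorted[2] = abbageJ$c  (last char: 'c')
  sorted[3] = ageJ$cabb  (last char: 'b')
  sorted[4] = bageJ$cab  (last char: 'b')
  sorted[5] = bbageJ$ca  (last char: 'a')
  sorted[6] = cabbageJ$  (last char: '$')
  sorted[7] = eJ$cabbag  (last char: 'g')
  sorted[8] = geJ$cabba  (last char: 'a')
Last column: Jecbba$ga
Original string S is at sorted index 6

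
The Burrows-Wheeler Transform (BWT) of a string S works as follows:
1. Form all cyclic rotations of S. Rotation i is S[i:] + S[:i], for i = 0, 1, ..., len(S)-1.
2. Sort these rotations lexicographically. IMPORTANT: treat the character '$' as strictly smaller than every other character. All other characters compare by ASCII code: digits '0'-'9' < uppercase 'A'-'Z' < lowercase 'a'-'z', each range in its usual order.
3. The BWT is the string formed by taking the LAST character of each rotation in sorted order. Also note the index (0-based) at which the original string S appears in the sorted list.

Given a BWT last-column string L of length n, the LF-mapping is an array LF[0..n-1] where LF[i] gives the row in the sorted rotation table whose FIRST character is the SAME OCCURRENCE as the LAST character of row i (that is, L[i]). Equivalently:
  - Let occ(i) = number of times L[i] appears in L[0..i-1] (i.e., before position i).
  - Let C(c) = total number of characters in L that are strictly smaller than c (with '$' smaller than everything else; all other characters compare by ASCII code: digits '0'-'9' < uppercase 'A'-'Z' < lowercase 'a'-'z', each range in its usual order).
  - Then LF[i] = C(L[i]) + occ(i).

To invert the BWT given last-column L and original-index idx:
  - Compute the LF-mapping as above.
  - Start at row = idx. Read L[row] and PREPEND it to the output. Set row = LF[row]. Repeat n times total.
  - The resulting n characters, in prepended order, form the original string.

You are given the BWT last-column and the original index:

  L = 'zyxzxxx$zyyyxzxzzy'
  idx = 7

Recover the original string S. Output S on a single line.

LF mapping: 12 7 1 13 2 3 4 0 14 8 9 10 5 15 6 16 17 11
Walk LF starting at row 7, prepending L[row]:
  step 1: row=7, L[7]='$', prepend. Next row=LF[7]=0
  step 2: row=0, L[0]='z', prepend. Next row=LF[0]=12
  step 3: row=12, L[12]='x', prepend. Next row=LF[12]=5
  step 4: row=5, L[5]='x', prepend. Next row=LF[5]=3
  step 5: row=3, L[3]='z', prepend. Next row=LF[3]=13
  step 6: row=13, L[13]='z', prepend. Next row=LF[13]=15
  step 7: row=15, L[15]='z', prepend. Next row=LF[15]=16
  step 8: row=16, L[16]='z', prepend. Next row=LF[16]=17
  step 9: row=17, L[17]='y', prepend. Next row=LF[17]=11
  step 10: row=11, L[11]='y', prepend. Next row=LF[11]=10
  step 11: row=10, L[10]='y', prepend. Next row=LF[10]=9
  step 12: row=9, L[9]='y', prepend. Next row=LF[9]=8
  step 13: row=8, L[8]='z', prepend. Next row=LF[8]=14
  step 14: row=14, L[14]='x', prepend. Next row=LF[14]=6
  step 15: row=6, L[6]='x', prepend. Next row=LF[6]=4
  step 16: row=4, L[4]='x', prepend. Next row=LF[4]=2
  step 17: row=2, L[2]='x', prepend. Next row=LF[2]=1
  step 18: row=1, L[1]='y', prepend. Next row=LF[1]=7
Reversed output: yxxxxzyyyyzzzzxxz$

Answer: yxxxxzyyyyzzzzxxz$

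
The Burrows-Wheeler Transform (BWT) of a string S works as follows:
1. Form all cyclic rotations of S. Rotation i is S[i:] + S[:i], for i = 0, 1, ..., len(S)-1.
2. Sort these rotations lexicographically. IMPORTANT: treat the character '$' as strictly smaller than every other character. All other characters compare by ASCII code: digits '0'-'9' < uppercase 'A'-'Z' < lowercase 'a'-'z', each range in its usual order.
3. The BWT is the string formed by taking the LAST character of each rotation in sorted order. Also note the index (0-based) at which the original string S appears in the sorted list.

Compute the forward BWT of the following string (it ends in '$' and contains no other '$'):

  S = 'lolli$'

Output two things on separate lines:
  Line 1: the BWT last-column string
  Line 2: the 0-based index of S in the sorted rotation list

Answer: illo$l
4

Derivation:
All 6 rotations (rotation i = S[i:]+S[:i]):
  rot[0] = lolli$
  rot[1] = olli$l
  rot[2] = lli$lo
  rot[3] = li$lol
  rot[4] = i$loll
  rot[5] = $lolli
Sorted (with $ < everything):
  sorted[0] = $lolli  (last char: 'i')
  sorted[1] = i$loll  (last char: 'l')
  sorted[2] = li$lol  (last char: 'l')
  sorted[3] = lli$lo  (last char: 'o')
  sorted[4] = lolli$  (last char: '$')
  sorted[5] = olli$l  (last char: 'l')
Last column: illo$l
Original string S is at sorted index 4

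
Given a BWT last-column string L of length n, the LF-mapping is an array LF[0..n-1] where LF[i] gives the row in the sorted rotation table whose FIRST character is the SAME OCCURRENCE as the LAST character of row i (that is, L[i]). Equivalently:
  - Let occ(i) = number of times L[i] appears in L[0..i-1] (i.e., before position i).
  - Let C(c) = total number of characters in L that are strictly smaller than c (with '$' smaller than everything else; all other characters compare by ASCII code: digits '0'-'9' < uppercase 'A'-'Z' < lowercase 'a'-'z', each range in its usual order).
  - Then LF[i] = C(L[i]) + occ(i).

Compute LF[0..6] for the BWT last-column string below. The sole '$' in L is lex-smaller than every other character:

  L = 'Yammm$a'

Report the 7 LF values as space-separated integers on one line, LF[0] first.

Char counts: '$':1, 'Y':1, 'a':2, 'm':3
C (first-col start): C('$')=0, C('Y')=1, C('a')=2, C('m')=4
L[0]='Y': occ=0, LF[0]=C('Y')+0=1+0=1
L[1]='a': occ=0, LF[1]=C('a')+0=2+0=2
L[2]='m': occ=0, LF[2]=C('m')+0=4+0=4
L[3]='m': occ=1, LF[3]=C('m')+1=4+1=5
L[4]='m': occ=2, LF[4]=C('m')+2=4+2=6
L[5]='$': occ=0, LF[5]=C('$')+0=0+0=0
L[6]='a': occ=1, LF[6]=C('a')+1=2+1=3

Answer: 1 2 4 5 6 0 3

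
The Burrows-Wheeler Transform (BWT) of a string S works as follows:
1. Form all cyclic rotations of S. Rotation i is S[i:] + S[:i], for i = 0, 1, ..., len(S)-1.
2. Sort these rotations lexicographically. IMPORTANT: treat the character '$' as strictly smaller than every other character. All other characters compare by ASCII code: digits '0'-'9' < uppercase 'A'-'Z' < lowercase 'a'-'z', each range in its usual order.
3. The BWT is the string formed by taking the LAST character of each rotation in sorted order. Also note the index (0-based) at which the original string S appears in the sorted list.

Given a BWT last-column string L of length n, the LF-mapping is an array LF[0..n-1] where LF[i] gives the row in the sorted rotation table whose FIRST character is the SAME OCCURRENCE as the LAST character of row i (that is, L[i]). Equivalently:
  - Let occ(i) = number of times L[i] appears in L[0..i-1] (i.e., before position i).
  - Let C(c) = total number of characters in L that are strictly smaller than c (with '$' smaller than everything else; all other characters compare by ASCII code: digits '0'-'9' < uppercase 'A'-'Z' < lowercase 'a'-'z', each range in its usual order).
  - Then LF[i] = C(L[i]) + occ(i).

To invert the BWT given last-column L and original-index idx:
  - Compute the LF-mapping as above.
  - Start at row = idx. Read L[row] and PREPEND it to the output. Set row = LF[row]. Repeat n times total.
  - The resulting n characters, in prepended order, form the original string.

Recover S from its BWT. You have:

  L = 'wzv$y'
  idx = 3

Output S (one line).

Answer: yzvw$

Derivation:
LF mapping: 2 4 1 0 3
Walk LF starting at row 3, prepending L[row]:
  step 1: row=3, L[3]='$', prepend. Next row=LF[3]=0
  step 2: row=0, L[0]='w', prepend. Next row=LF[0]=2
  step 3: row=2, L[2]='v', prepend. Next row=LF[2]=1
  step 4: row=1, L[1]='z', prepend. Next row=LF[1]=4
  step 5: row=4, L[4]='y', prepend. Next row=LF[4]=3
Reversed output: yzvw$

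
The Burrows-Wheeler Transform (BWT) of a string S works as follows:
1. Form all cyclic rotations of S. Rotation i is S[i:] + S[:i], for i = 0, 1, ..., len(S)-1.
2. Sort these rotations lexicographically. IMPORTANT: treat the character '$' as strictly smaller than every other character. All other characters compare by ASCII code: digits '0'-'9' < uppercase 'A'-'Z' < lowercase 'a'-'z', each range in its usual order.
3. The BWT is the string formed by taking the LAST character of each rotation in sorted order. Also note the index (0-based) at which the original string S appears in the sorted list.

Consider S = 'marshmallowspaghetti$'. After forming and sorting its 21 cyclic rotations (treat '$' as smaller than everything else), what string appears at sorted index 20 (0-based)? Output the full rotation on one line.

Answer: wspaghetti$marshmallo

Derivation:
All 21 rotations (rotation i = S[i:]+S[:i]):
  rot[0] = marshmallowspaghetti$
  rot[1] = arshmallowspaghetti$m
  rot[2] = rshmallowspaghetti$ma
  rot[3] = shmallowspaghetti$mar
  rot[4] = hmallowspaghetti$mars
  rot[5] = mallowspaghetti$marsh
  rot[6] = allowspaghetti$marshm
  rot[7] = llowspaghetti$marshma
  rot[8] = lowspaghetti$marshmal
  rot[9] = owspaghetti$marshmall
  rot[10] = wspaghetti$marshmallo
  rot[11] = spaghetti$marshmallow
  rot[12] = paghetti$marshmallows
  rot[13] = aghetti$marshmallowsp
  rot[14] = ghetti$marshmallowspa
  rot[15] = hetti$marshmallowspag
  rot[16] = etti$marshmallowspagh
  rot[17] = tti$marshmallowspaghe
  rot[18] = ti$marshmallowspaghet
  rot[19] = i$marshmallowspaghett
  rot[20] = $marshmallowspaghetti
Sorted (with $ < everything):
  sorted[0] = $marshmallowspaghetti
  sorted[1] = aghetti$marshmallowsp
  sorted[2] = allowspaghetti$marshm
  sorted[3] = arshmallowspaghetti$m
  sorted[4] = etti$marshmallowspagh
  sorted[5] = ghetti$marshmallowspa
  sorted[6] = hetti$marshmallowspag
  sorted[7] = hmallowspaghetti$mars
  sorted[8] = i$marshmallowspaghett
  sorted[9] = llowspaghetti$marshma
  sorted[10] = lowspaghetti$marshmal
  sorted[11] = mallowspaghetti$marsh
  sorted[12] = marshmallowspaghetti$
  sorted[13] = owspaghetti$marshmall
  sorted[14] = paghetti$marshmallows
  sorted[15] = rshmallowspaghetti$ma
  sorted[16] = shmallowspaghetti$mar
  sorted[17] = spaghetti$marshmallow
  sorted[18] = ti$marshmallowspaghet
  sorted[19] = tti$marshmallowspaghe
  sorted[20] = wspaghetti$marshmallo
sorted[20] = wspaghetti$marshmallo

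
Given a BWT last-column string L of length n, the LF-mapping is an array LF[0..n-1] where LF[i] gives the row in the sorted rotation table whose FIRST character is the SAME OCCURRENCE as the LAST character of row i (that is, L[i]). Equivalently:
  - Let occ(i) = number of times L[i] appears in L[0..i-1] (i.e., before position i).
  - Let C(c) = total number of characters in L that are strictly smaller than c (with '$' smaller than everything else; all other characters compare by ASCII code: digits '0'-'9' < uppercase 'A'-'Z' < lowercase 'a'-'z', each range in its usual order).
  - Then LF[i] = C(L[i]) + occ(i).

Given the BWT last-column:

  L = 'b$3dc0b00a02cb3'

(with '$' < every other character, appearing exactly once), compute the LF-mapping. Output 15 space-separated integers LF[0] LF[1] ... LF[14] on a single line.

Answer: 9 0 6 14 12 1 10 2 3 8 4 5 13 11 7

Derivation:
Char counts: '$':1, '0':4, '2':1, '3':2, 'a':1, 'b':3, 'c':2, 'd':1
C (first-col start): C('$')=0, C('0')=1, C('2')=5, C('3')=6, C('a')=8, C('b')=9, C('c')=12, C('d')=14
L[0]='b': occ=0, LF[0]=C('b')+0=9+0=9
L[1]='$': occ=0, LF[1]=C('$')+0=0+0=0
L[2]='3': occ=0, LF[2]=C('3')+0=6+0=6
L[3]='d': occ=0, LF[3]=C('d')+0=14+0=14
L[4]='c': occ=0, LF[4]=C('c')+0=12+0=12
L[5]='0': occ=0, LF[5]=C('0')+0=1+0=1
L[6]='b': occ=1, LF[6]=C('b')+1=9+1=10
L[7]='0': occ=1, LF[7]=C('0')+1=1+1=2
L[8]='0': occ=2, LF[8]=C('0')+2=1+2=3
L[9]='a': occ=0, LF[9]=C('a')+0=8+0=8
L[10]='0': occ=3, LF[10]=C('0')+3=1+3=4
L[11]='2': occ=0, LF[11]=C('2')+0=5+0=5
L[12]='c': occ=1, LF[12]=C('c')+1=12+1=13
L[13]='b': occ=2, LF[13]=C('b')+2=9+2=11
L[14]='3': occ=1, LF[14]=C('3')+1=6+1=7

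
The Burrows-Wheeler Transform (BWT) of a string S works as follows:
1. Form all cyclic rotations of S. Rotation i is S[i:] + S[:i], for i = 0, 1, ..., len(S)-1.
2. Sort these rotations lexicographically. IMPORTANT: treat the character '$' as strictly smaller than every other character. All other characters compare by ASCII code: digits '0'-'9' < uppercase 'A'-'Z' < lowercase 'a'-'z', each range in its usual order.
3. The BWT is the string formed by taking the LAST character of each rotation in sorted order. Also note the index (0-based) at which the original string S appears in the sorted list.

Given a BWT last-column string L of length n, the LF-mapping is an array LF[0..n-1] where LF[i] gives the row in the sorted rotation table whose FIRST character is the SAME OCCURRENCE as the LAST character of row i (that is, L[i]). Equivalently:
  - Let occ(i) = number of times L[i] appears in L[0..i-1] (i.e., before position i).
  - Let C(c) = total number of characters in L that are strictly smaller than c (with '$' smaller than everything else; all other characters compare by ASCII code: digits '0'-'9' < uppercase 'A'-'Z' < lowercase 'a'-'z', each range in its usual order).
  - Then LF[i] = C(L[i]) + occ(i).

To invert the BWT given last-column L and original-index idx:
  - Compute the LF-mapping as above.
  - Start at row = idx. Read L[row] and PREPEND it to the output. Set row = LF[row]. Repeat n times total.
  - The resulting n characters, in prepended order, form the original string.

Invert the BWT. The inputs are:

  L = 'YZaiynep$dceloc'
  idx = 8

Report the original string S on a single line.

LF mapping: 1 2 3 9 14 11 7 13 0 6 4 8 10 12 5
Walk LF starting at row 8, prepending L[row]:
  step 1: row=8, L[8]='$', prepend. Next row=LF[8]=0
  step 2: row=0, L[0]='Y', prepend. Next row=LF[0]=1
  step 3: row=1, L[1]='Z', prepend. Next row=LF[1]=2
  step 4: row=2, L[2]='a', prepend. Next row=LF[2]=3
  step 5: row=3, L[3]='i', prepend. Next row=LF[3]=9
  step 6: row=9, L[9]='d', prepend. Next row=LF[9]=6
  step 7: row=6, L[6]='e', prepend. Next row=LF[6]=7
  step 8: row=7, L[7]='p', prepend. Next row=LF[7]=13
  step 9: row=13, L[13]='o', prepend. Next row=LF[13]=12
  step 10: row=12, L[12]='l', prepend. Next row=LF[12]=10
  step 11: row=10, L[10]='c', prepend. Next row=LF[10]=4
  step 12: row=4, L[4]='y', prepend. Next row=LF[4]=14
  step 13: row=14, L[14]='c', prepend. Next row=LF[14]=5
  step 14: row=5, L[5]='n', prepend. Next row=LF[5]=11
  step 15: row=11, L[11]='e', prepend. Next row=LF[11]=8
Reversed output: encyclopediaZY$

Answer: encyclopediaZY$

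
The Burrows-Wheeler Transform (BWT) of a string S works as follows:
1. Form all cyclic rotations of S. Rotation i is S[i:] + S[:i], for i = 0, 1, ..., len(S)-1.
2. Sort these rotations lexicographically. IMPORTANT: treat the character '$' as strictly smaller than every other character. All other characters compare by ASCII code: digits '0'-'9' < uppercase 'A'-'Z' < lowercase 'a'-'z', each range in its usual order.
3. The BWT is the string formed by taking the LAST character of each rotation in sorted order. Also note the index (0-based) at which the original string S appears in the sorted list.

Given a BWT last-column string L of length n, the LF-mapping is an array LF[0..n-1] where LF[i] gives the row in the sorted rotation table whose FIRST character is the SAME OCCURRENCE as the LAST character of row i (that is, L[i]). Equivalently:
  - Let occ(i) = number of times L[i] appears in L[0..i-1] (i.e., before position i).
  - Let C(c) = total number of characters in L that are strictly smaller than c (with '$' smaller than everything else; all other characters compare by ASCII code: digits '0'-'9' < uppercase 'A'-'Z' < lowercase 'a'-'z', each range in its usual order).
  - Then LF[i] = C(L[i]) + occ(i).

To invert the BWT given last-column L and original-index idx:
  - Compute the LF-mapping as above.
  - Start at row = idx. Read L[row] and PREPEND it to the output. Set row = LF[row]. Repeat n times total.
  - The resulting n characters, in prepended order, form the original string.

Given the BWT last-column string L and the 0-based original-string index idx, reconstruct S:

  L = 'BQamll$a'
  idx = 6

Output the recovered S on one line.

LF mapping: 1 2 3 7 5 6 0 4
Walk LF starting at row 6, prepending L[row]:
  step 1: row=6, L[6]='$', prepend. Next row=LF[6]=0
  step 2: row=0, L[0]='B', prepend. Next row=LF[0]=1
  step 3: row=1, L[1]='Q', prepend. Next row=LF[1]=2
  step 4: row=2, L[2]='a', prepend. Next row=LF[2]=3
  step 5: row=3, L[3]='m', prepend. Next row=LF[3]=7
  step 6: row=7, L[7]='a', prepend. Next row=LF[7]=4
  step 7: row=4, L[4]='l', prepend. Next row=LF[4]=5
  step 8: row=5, L[5]='l', prepend. Next row=LF[5]=6
Reversed output: llamaQB$

Answer: llamaQB$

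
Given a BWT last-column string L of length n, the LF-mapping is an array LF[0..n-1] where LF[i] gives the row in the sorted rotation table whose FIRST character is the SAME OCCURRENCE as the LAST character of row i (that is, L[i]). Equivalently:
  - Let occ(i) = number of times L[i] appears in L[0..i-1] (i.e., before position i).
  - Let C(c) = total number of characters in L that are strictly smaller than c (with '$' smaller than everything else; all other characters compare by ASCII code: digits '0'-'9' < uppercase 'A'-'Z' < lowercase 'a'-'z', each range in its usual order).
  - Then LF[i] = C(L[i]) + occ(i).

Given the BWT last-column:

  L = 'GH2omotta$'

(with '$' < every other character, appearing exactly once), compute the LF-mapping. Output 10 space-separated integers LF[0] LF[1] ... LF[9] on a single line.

Char counts: '$':1, '2':1, 'G':1, 'H':1, 'a':1, 'm':1, 'o':2, 't':2
C (first-col start): C('$')=0, C('2')=1, C('G')=2, C('H')=3, C('a')=4, C('m')=5, C('o')=6, C('t')=8
L[0]='G': occ=0, LF[0]=C('G')+0=2+0=2
L[1]='H': occ=0, LF[1]=C('H')+0=3+0=3
L[2]='2': occ=0, LF[2]=C('2')+0=1+0=1
L[3]='o': occ=0, LF[3]=C('o')+0=6+0=6
L[4]='m': occ=0, LF[4]=C('m')+0=5+0=5
L[5]='o': occ=1, LF[5]=C('o')+1=6+1=7
L[6]='t': occ=0, LF[6]=C('t')+0=8+0=8
L[7]='t': occ=1, LF[7]=C('t')+1=8+1=9
L[8]='a': occ=0, LF[8]=C('a')+0=4+0=4
L[9]='$': occ=0, LF[9]=C('$')+0=0+0=0

Answer: 2 3 1 6 5 7 8 9 4 0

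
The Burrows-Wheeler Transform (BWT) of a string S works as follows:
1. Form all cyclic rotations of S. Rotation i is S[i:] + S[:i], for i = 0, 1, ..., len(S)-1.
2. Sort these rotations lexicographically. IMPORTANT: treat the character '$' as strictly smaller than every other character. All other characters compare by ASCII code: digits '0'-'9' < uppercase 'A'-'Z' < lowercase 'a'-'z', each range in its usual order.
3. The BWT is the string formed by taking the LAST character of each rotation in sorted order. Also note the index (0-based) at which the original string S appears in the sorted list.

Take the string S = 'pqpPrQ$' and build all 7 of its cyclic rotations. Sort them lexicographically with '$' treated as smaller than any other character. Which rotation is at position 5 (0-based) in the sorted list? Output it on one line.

Answer: qpPrQ$p

Derivation:
All 7 rotations (rotation i = S[i:]+S[:i]):
  rot[0] = pqpPrQ$
  rot[1] = qpPrQ$p
  rot[2] = pPrQ$pq
  rot[3] = PrQ$pqp
  rot[4] = rQ$pqpP
  rot[5] = Q$pqpPr
  rot[6] = $pqpPrQ
Sorted (with $ < everything):
  sorted[0] = $pqpPrQ
  sorted[1] = PrQ$pqp
  sorted[2] = Q$pqpPr
  sorted[3] = pPrQ$pq
  sorted[4] = pqpPrQ$
  sorted[5] = qpPrQ$p
  sorted[6] = rQ$pqpP
sorted[5] = qpPrQ$p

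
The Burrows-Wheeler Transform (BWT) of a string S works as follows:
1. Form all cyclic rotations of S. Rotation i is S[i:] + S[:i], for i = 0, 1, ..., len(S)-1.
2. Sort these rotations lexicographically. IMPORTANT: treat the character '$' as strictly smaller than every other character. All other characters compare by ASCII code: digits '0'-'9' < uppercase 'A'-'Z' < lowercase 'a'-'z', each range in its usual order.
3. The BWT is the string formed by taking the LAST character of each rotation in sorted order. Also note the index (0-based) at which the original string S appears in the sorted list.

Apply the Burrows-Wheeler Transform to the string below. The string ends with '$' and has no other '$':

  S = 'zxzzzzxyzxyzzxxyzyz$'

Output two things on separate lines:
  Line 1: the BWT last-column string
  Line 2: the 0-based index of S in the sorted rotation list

Answer: zzzxzzzxxxyzzy$yyzzx
14

Derivation:
All 20 rotations (rotation i = S[i:]+S[:i]):
  rot[0] = zxzzzzxyzxyzzxxyzyz$
  rot[1] = xzzzzxyzxyzzxxyzyz$z
  rot[2] = zzzzxyzxyzzxxyzyz$zx
  rot[3] = zzzxyzxyzzxxyzyz$zxz
  rot[4] = zzxyzxyzzxxyzyz$zxzz
  rot[5] = zxyzxyzzxxyzyz$zxzzz
  rot[6] = xyzxyzzxxyzyz$zxzzzz
  rot[7] = yzxyzzxxyzyz$zxzzzzx
  rot[8] = zxyzzxxyzyz$zxzzzzxy
  rot[9] = xyzzxxyzyz$zxzzzzxyz
  rot[10] = yzzxxyzyz$zxzzzzxyzx
  rot[11] = zzxxyzyz$zxzzzzxyzxy
  rot[12] = zxxyzyz$zxzzzzxyzxyz
  rot[13] = xxyzyz$zxzzzzxyzxyzz
  rot[14] = xyzyz$zxzzzzxyzxyzzx
  rot[15] = yzyz$zxzzzzxyzxyzzxx
  rot[16] = zyz$zxzzzzxyzxyzzxxy
  rot[17] = yz$zxzzzzxyzxyzzxxyz
  rot[18] = z$zxzzzzxyzxyzzxxyzy
  rot[19] = $zxzzzzxyzxyzzxxyzyz
Sorted (with $ < everything):
  sorted[0] = $zxzzzzxyzxyzzxxyzyz  (last char: 'z')
  sorted[1] = xxyzyz$zxzzzzxyzxyzz  (last char: 'z')
  sorted[2] = xyzxyzzxxyzyz$zxzzzz  (last char: 'z')
  sorted[3] = xyzyz$zxzzzzxyzxyzzx  (last char: 'x')
  sorted[4] = xyzzxxyzyz$zxzzzzxyz  (last char: 'z')
  sorted[5] = xzzzzxyzxyzzxxyzyz$z  (last char: 'z')
  sorted[6] = yz$zxzzzzxyzxyzzxxyz  (last char: 'z')
  sorted[7] = yzxyzzxxyzyz$zxzzzzx  (last char: 'x')
  sorted[8] = yzyz$zxzzzzxyzxyzzxx  (last char: 'x')
  sorted[9] = yzzxxyzyz$zxzzzzxyzx  (last char: 'x')
  sorted[10] = z$zxzzzzxyzxyzzxxyzy  (last char: 'y')
  sorted[11] = zxxyzyz$zxzzzzxyzxyz  (last char: 'z')
  sorted[12] = zxyzxyzzxxyzyz$zxzzz  (last char: 'z')
  sorted[13] = zxyzzxxyzyz$zxzzzzxy  (last char: 'y')
  sorted[14] = zxzzzzxyzxyzzxxyzyz$  (last char: '$')
  sorted[15] = zyz$zxzzzzxyzxyzzxxy  (last char: 'y')
  sorted[16] = zzxxyzyz$zxzzzzxyzxy  (last char: 'y')
  sorted[17] = zzxyzxyzzxxyzyz$zxzz  (last char: 'z')
  sorted[18] = zzzxyzxyzzxxyzyz$zxz  (last char: 'z')
  sorted[19] = zzzzxyzxyzzxxyzyz$zx  (last char: 'x')
Last column: zzzxzzzxxxyzzy$yyzzx
Original string S is at sorted index 14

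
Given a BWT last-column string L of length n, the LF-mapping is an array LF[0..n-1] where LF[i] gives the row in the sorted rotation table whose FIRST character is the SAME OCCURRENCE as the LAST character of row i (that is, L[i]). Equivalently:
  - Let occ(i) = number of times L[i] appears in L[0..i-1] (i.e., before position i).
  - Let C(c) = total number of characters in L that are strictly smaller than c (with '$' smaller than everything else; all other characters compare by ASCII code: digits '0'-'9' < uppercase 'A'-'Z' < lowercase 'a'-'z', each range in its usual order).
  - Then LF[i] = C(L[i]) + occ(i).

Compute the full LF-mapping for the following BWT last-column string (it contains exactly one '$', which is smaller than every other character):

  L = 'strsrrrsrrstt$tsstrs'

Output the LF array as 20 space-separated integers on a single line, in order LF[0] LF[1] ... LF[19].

Answer: 8 15 1 9 2 3 4 10 5 6 11 16 17 0 18 12 13 19 7 14

Derivation:
Char counts: '$':1, 'r':7, 's':7, 't':5
C (first-col start): C('$')=0, C('r')=1, C('s')=8, C('t')=15
L[0]='s': occ=0, LF[0]=C('s')+0=8+0=8
L[1]='t': occ=0, LF[1]=C('t')+0=15+0=15
L[2]='r': occ=0, LF[2]=C('r')+0=1+0=1
L[3]='s': occ=1, LF[3]=C('s')+1=8+1=9
L[4]='r': occ=1, LF[4]=C('r')+1=1+1=2
L[5]='r': occ=2, LF[5]=C('r')+2=1+2=3
L[6]='r': occ=3, LF[6]=C('r')+3=1+3=4
L[7]='s': occ=2, LF[7]=C('s')+2=8+2=10
L[8]='r': occ=4, LF[8]=C('r')+4=1+4=5
L[9]='r': occ=5, LF[9]=C('r')+5=1+5=6
L[10]='s': occ=3, LF[10]=C('s')+3=8+3=11
L[11]='t': occ=1, LF[11]=C('t')+1=15+1=16
L[12]='t': occ=2, LF[12]=C('t')+2=15+2=17
L[13]='$': occ=0, LF[13]=C('$')+0=0+0=0
L[14]='t': occ=3, LF[14]=C('t')+3=15+3=18
L[15]='s': occ=4, LF[15]=C('s')+4=8+4=12
L[16]='s': occ=5, LF[16]=C('s')+5=8+5=13
L[17]='t': occ=4, LF[17]=C('t')+4=15+4=19
L[18]='r': occ=6, LF[18]=C('r')+6=1+6=7
L[19]='s': occ=6, LF[19]=C('s')+6=8+6=14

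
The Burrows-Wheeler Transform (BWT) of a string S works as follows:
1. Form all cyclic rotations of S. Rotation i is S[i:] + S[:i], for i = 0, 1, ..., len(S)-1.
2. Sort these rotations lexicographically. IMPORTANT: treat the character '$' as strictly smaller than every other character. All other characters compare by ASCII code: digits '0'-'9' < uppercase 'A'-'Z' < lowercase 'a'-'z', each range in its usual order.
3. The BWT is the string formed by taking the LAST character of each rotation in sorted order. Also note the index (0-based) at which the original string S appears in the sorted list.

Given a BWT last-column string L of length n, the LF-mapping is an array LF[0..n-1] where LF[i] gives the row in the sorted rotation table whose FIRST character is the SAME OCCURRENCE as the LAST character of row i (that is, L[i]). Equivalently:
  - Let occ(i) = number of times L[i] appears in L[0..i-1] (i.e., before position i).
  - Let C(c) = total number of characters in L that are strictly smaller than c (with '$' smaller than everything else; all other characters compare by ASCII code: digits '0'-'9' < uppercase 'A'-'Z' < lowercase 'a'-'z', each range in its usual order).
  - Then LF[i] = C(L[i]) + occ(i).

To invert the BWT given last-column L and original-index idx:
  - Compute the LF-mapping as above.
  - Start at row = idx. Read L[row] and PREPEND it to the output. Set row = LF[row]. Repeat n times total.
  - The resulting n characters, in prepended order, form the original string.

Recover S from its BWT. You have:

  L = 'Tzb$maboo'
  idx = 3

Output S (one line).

Answer: bamboozT$

Derivation:
LF mapping: 1 8 3 0 5 2 4 6 7
Walk LF starting at row 3, prepending L[row]:
  step 1: row=3, L[3]='$', prepend. Next row=LF[3]=0
  step 2: row=0, L[0]='T', prepend. Next row=LF[0]=1
  step 3: row=1, L[1]='z', prepend. Next row=LF[1]=8
  step 4: row=8, L[8]='o', prepend. Next row=LF[8]=7
  step 5: row=7, L[7]='o', prepend. Next row=LF[7]=6
  step 6: row=6, L[6]='b', prepend. Next row=LF[6]=4
  step 7: row=4, L[4]='m', prepend. Next row=LF[4]=5
  step 8: row=5, L[5]='a', prepend. Next row=LF[5]=2
  step 9: row=2, L[2]='b', prepend. Next row=LF[2]=3
Reversed output: bamboozT$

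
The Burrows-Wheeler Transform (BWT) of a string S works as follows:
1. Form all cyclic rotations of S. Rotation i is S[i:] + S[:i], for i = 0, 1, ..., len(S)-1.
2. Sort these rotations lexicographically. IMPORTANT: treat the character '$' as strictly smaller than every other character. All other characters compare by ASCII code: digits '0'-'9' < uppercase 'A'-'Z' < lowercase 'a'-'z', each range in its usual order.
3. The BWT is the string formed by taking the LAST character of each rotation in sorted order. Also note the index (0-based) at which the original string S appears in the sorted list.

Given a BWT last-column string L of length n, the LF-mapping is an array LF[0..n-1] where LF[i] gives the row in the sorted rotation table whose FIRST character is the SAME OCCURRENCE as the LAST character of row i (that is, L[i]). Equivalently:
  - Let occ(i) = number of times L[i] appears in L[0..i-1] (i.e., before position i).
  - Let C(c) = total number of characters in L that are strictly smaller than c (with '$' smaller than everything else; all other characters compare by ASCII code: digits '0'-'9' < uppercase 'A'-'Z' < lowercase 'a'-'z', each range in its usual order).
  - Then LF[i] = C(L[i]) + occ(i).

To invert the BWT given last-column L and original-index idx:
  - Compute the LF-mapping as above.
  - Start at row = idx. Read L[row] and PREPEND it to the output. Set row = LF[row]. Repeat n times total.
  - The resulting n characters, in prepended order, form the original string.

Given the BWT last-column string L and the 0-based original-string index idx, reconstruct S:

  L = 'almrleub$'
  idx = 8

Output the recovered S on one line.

Answer: umbrella$

Derivation:
LF mapping: 1 4 6 7 5 3 8 2 0
Walk LF starting at row 8, prepending L[row]:
  step 1: row=8, L[8]='$', prepend. Next row=LF[8]=0
  step 2: row=0, L[0]='a', prepend. Next row=LF[0]=1
  step 3: row=1, L[1]='l', prepend. Next row=LF[1]=4
  step 4: row=4, L[4]='l', prepend. Next row=LF[4]=5
  step 5: row=5, L[5]='e', prepend. Next row=LF[5]=3
  step 6: row=3, L[3]='r', prepend. Next row=LF[3]=7
  step 7: row=7, L[7]='b', prepend. Next row=LF[7]=2
  step 8: row=2, L[2]='m', prepend. Next row=LF[2]=6
  step 9: row=6, L[6]='u', prepend. Next row=LF[6]=8
Reversed output: umbrella$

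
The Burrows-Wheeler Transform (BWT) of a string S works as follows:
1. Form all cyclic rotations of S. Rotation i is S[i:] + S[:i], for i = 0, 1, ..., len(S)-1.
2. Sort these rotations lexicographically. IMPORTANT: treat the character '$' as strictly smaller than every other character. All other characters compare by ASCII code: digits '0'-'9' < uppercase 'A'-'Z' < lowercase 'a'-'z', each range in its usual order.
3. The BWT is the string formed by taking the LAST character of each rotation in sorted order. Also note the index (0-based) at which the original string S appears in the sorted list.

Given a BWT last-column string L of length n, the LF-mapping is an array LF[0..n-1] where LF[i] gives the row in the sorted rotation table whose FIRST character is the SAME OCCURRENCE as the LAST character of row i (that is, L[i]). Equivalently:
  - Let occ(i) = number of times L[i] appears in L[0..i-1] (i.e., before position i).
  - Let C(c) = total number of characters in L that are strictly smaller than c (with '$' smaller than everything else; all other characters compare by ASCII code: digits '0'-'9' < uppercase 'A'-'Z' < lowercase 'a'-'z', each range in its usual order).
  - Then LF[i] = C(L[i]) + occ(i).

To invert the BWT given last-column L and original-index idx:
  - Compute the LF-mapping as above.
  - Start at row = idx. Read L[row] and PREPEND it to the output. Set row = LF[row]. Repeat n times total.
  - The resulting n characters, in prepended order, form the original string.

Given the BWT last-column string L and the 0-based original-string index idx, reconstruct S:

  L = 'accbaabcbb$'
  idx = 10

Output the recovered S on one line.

Answer: cbcababbca$

Derivation:
LF mapping: 1 8 9 4 2 3 5 10 6 7 0
Walk LF starting at row 10, prepending L[row]:
  step 1: row=10, L[10]='$', prepend. Next row=LF[10]=0
  step 2: row=0, L[0]='a', prepend. Next row=LF[0]=1
  step 3: row=1, L[1]='c', prepend. Next row=LF[1]=8
  step 4: row=8, L[8]='b', prepend. Next row=LF[8]=6
  step 5: row=6, L[6]='b', prepend. Next row=LF[6]=5
  step 6: row=5, L[5]='a', prepend. Next row=LF[5]=3
  step 7: row=3, L[3]='b', prepend. Next row=LF[3]=4
  step 8: row=4, L[4]='a', prepend. Next row=LF[4]=2
  step 9: row=2, L[2]='c', prepend. Next row=LF[2]=9
  step 10: row=9, L[9]='b', prepend. Next row=LF[9]=7
  step 11: row=7, L[7]='c', prepend. Next row=LF[7]=10
Reversed output: cbcababbca$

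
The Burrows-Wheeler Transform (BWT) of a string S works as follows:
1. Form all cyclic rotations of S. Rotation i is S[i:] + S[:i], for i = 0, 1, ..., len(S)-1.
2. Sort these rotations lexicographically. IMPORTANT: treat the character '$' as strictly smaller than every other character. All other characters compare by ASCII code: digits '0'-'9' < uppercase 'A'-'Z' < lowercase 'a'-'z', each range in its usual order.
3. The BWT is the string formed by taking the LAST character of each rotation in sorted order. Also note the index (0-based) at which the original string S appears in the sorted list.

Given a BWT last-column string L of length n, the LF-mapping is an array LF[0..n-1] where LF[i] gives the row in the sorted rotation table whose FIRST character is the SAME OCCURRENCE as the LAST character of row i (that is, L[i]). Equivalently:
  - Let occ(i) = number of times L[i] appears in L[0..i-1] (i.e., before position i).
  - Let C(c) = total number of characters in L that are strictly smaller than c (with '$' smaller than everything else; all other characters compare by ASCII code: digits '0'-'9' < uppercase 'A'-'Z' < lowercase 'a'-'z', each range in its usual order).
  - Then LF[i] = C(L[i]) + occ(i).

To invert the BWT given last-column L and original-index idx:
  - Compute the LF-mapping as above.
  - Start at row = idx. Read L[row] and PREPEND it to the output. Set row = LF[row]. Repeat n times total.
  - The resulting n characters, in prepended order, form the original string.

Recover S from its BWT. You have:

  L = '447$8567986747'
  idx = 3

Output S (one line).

LF mapping: 1 2 7 0 11 4 5 8 13 12 6 9 3 10
Walk LF starting at row 3, prepending L[row]:
  step 1: row=3, L[3]='$', prepend. Next row=LF[3]=0
  step 2: row=0, L[0]='4', prepend. Next row=LF[0]=1
  step 3: row=1, L[1]='4', prepend. Next row=LF[1]=2
  step 4: row=2, L[2]='7', prepend. Next row=LF[2]=7
  step 5: row=7, L[7]='7', prepend. Next row=LF[7]=8
  step 6: row=8, L[8]='9', prepend. Next row=LF[8]=13
  step 7: row=13, L[13]='7', prepend. Next row=LF[13]=10
  step 8: row=10, L[10]='6', prepend. Next row=LF[10]=6
  step 9: row=6, L[6]='6', prepend. Next row=LF[6]=5
  step 10: row=5, L[5]='5', prepend. Next row=LF[5]=4
  step 11: row=4, L[4]='8', prepend. Next row=LF[4]=11
  step 12: row=11, L[11]='7', prepend. Next row=LF[11]=9
  step 13: row=9, L[9]='8', prepend. Next row=LF[9]=12
  step 14: row=12, L[12]='4', prepend. Next row=LF[12]=3
Reversed output: 4878566797744$

Answer: 4878566797744$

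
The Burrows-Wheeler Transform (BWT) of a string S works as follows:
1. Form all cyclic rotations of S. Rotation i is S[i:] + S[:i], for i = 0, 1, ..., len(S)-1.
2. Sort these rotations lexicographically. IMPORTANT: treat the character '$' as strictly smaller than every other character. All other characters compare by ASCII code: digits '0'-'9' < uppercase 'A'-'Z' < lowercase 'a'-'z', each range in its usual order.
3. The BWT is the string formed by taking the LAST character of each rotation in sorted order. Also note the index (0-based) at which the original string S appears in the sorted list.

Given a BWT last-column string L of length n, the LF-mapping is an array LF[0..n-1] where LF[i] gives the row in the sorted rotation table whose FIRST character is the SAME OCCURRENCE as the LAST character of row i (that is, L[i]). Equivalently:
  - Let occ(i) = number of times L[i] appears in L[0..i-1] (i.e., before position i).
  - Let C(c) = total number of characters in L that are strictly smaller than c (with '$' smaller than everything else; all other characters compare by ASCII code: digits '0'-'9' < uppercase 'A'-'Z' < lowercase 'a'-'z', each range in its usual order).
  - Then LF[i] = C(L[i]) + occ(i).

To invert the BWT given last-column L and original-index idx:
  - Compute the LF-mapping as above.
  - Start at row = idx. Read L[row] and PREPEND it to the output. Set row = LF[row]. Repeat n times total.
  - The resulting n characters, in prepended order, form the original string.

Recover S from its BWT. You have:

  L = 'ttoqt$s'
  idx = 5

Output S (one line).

LF mapping: 4 5 1 2 6 0 3
Walk LF starting at row 5, prepending L[row]:
  step 1: row=5, L[5]='$', prepend. Next row=LF[5]=0
  step 2: row=0, L[0]='t', prepend. Next row=LF[0]=4
  step 3: row=4, L[4]='t', prepend. Next row=LF[4]=6
  step 4: row=6, L[6]='s', prepend. Next row=LF[6]=3
  step 5: row=3, L[3]='q', prepend. Next row=LF[3]=2
  step 6: row=2, L[2]='o', prepend. Next row=LF[2]=1
  step 7: row=1, L[1]='t', prepend. Next row=LF[1]=5
Reversed output: toqstt$

Answer: toqstt$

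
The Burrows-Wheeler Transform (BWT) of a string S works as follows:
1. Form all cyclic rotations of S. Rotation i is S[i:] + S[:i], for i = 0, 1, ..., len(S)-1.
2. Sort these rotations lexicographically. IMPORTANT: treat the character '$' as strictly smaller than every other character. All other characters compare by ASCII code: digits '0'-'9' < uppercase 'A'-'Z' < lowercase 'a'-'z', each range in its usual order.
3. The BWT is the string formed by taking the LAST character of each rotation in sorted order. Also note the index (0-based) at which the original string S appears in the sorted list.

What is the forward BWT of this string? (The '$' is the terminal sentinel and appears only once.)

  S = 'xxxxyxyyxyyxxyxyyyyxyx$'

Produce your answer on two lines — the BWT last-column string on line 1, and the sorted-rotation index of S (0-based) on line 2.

All 23 rotations (rotation i = S[i:]+S[:i]):
  rot[0] = xxxxyxyyxyyxxyxyyyyxyx$
  rot[1] = xxxyxyyxyyxxyxyyyyxyx$x
  rot[2] = xxyxyyxyyxxyxyyyyxyx$xx
  rot[3] = xyxyyxyyxxyxyyyyxyx$xxx
  rot[4] = yxyyxyyxxyxyyyyxyx$xxxx
  rot[5] = xyyxyyxxyxyyyyxyx$xxxxy
  rot[6] = yyxyyxxyxyyyyxyx$xxxxyx
  rot[7] = yxyyxxyxyyyyxyx$xxxxyxy
  rot[8] = xyyxxyxyyyyxyx$xxxxyxyy
  rot[9] = yyxxyxyyyyxyx$xxxxyxyyx
  rot[10] = yxxyxyyyyxyx$xxxxyxyyxy
  rot[11] = xxyxyyyyxyx$xxxxyxyyxyy
  rot[12] = xyxyyyyxyx$xxxxyxyyxyyx
  rot[13] = yxyyyyxyx$xxxxyxyyxyyxx
  rot[14] = xyyyyxyx$xxxxyxyyxyyxxy
  rot[15] = yyyyxyx$xxxxyxyyxyyxxyx
  rot[16] = yyyxyx$xxxxyxyyxyyxxyxy
  rot[17] = yyxyx$xxxxyxyyxyyxxyxyy
  rot[18] = yxyx$xxxxyxyyxyyxxyxyyy
  rot[19] = xyx$xxxxyxyyxyyxxyxyyyy
  rot[20] = yx$xxxxyxyyxyyxxyxyyyyx
  rot[21] = x$xxxxyxyyxyyxxyxyyyyxy
  rot[22] = $xxxxyxyyxyyxxyxyyyyxyx
Sorted (with $ < everything):
  sorted[0] = $xxxxyxyyxyyxxyxyyyyxyx  (last char: 'x')
  sorted[1] = x$xxxxyxyyxyyxxyxyyyyxy  (last char: 'y')
  sorted[2] = xxxxyxyyxyyxxyxyyyyxyx$  (last char: '$')
  sorted[3] = xxxyxyyxyyxxyxyyyyxyx$x  (last char: 'x')
  sorted[4] = xxyxyyxyyxxyxyyyyxyx$xx  (last char: 'x')
  sorted[5] = xxyxyyyyxyx$xxxxyxyyxyy  (last char: 'y')
  sorted[6] = xyx$xxxxyxyyxyyxxyxyyyy  (last char: 'y')
  sorted[7] = xyxyyxyyxxyxyyyyxyx$xxx  (last char: 'x')
  sorted[8] = xyxyyyyxyx$xxxxyxyyxyyx  (last char: 'x')
  sorted[9] = xyyxxyxyyyyxyx$xxxxyxyy  (last char: 'y')
  sorted[10] = xyyxyyxxyxyyyyxyx$xxxxy  (last char: 'y')
  sorted[11] = xyyyyxyx$xxxxyxyyxyyxxy  (last char: 'y')
  sorted[12] = yx$xxxxyxyyxyyxxyxyyyyx  (last char: 'x')
  sorted[13] = yxxyxyyyyxyx$xxxxyxyyxy  (last char: 'y')
  sorted[14] = yxyx$xxxxyxyyxyyxxyxyyy  (last char: 'y')
  sorted[15] = yxyyxxyxyyyyxyx$xxxxyxy  (last char: 'y')
  sorted[16] = yxyyxyyxxyxyyyyxyx$xxxx  (last char: 'x')
  sorted[17] = yxyyyyxyx$xxxxyxyyxyyxx  (last char: 'x')
  sorted[18] = yyxxyxyyyyxyx$xxxxyxyyx  (last char: 'x')
  sorted[19] = yyxyx$xxxxyxyyxyyxxyxyy  (last char: 'y')
  sorted[20] = yyxyyxxyxyyyyxyx$xxxxyx  (last char: 'x')
  sorted[21] = yyyxyx$xxxxyxyyxyyxxyxy  (last char: 'y')
  sorted[22] = yyyyxyx$xxxxyxyyxyyxxyx  (last char: 'x')
Last column: xy$xxyyxxyyyxyyyxxxyxyx
Original string S is at sorted index 2

Answer: xy$xxyyxxyyyxyyyxxxyxyx
2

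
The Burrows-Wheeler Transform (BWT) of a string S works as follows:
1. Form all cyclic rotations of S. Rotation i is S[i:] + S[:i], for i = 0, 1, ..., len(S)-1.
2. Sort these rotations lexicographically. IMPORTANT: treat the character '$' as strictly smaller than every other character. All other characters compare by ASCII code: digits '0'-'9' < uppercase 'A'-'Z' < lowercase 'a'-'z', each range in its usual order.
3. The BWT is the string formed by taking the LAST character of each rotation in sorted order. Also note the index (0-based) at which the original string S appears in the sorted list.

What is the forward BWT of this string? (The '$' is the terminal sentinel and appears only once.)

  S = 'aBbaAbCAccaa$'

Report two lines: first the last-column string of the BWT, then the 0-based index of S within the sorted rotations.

Answer: aaCabab$cABcA
7

Derivation:
All 13 rotations (rotation i = S[i:]+S[:i]):
  rot[0] = aBbaAbCAccaa$
  rot[1] = BbaAbCAccaa$a
  rot[2] = baAbCAccaa$aB
  rot[3] = aAbCAccaa$aBb
  rot[4] = AbCAccaa$aBba
  rot[5] = bCAccaa$aBbaA
  rot[6] = CAccaa$aBbaAb
  rot[7] = Accaa$aBbaAbC
  rot[8] = ccaa$aBbaAbCA
  rot[9] = caa$aBbaAbCAc
  rot[10] = aa$aBbaAbCAcc
  rot[11] = a$aBbaAbCAcca
  rot[12] = $aBbaAbCAccaa
Sorted (with $ < everything):
  sorted[0] = $aBbaAbCAccaa  (last char: 'a')
  sorted[1] = AbCAccaa$aBba  (last char: 'a')
  sorted[2] = Accaa$aBbaAbC  (last char: 'C')
  sorted[3] = BbaAbCAccaa$a  (last char: 'a')
  sorted[4] = CAccaa$aBbaAb  (last char: 'b')
  sorted[5] = a$aBbaAbCAcca  (last char: 'a')
  sorted[6] = aAbCAccaa$aBb  (last char: 'b')
  sorted[7] = aBbaAbCAccaa$  (last char: '$')
  sorted[8] = aa$aBbaAbCAcc  (last char: 'c')
  sorted[9] = bCAccaa$aBbaA  (last char: 'A')
  sorted[10] = baAbCAccaa$aB  (last char: 'B')
  sorted[11] = caa$aBbaAbCAc  (last char: 'c')
  sorted[12] = ccaa$aBbaAbCA  (last char: 'A')
Last column: aaCabab$cABcA
Original string S is at sorted index 7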